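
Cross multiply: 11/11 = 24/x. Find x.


Cross multiply: 11 × x = 11 × 24
11x = 264
x = 264 / 11
= 24.00

24.00


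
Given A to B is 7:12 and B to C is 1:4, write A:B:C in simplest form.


Match B: multiply A:B by 1 → 7:12
Multiply B:C by 12 → 12:48
Combined: 7:12:48
GCD = 1
= 7:12:48

7:12:48


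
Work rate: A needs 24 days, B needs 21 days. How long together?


Rate of A = 1/24 per day
Rate of B = 1/21 per day
Combined rate = 1/24 + 1/21 = 45/504 ≈ 0.0893 per day
Days = 1 / combined rate = 504/45
= 11.20 days

11.20 days


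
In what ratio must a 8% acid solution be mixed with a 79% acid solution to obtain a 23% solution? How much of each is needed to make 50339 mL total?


Let x parts of 8% mix with y parts of 79%.
8x + 79y = 23(x + y)
8x + 79y = 23x + 23y
x(8 - 23) = y(23 - 79)
x/y = (79 - 23)/(23 - 8) = 56/15
Simplify: 56:15
Total parts = 71; one part = 50339/71 = 709.00 mL
8% solution: 56×709.00 = 39704.00 mL
79% solution: 15×709.00 = 10635.00 mL
= ratio 56:15; 39704.00 mL and 10635.00 mL

ratio 56:15; 39704.00 mL and 10635.00 mL


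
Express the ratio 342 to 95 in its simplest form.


GCD(342, 95) = 19
342/19 : 95/19
= 18:5

18:5


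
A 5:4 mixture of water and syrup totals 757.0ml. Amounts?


Total parts = 5 + 4 = 9
water: 757.0 × 5/9 = 420.6ml
syrup: 757.0 × 4/9 = 336.4ml
= 420.6ml and 336.4ml

420.6ml and 336.4ml


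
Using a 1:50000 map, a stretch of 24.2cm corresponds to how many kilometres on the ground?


Real distance = map distance × scale
= 24.2cm × 50000
= 1210000 cm = 12100.0 m
= 12.100 km

12.100 km


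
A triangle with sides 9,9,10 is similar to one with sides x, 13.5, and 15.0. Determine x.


Scale factor = 13.5/9 = 1.5
Missing side = 9 × 1.5
= 13.5

13.5


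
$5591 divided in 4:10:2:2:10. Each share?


Total parts = 4 + 10 + 2 + 2 + 10 = 28
Part 1: 5591 × 4/28 = 798.71
Part 2: 5591 × 10/28 = 1996.79
Part 3: 5591 × 2/28 = 399.36
Part 4: 5591 × 2/28 = 399.36
Part 5: 5591 × 10/28 = 1996.79
= Part 1: $798.71, Part 2: $1996.79, Part 3: $399.36, Part 4: $399.36, Part 5: $1996.79

Part 1: $798.71, Part 2: $1996.79, Part 3: $399.36, Part 4: $399.36, Part 5: $1996.79


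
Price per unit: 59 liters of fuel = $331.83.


Unit rate = total / quantity
= 331.83 / 59
= $5.62 per unit

$5.62 per unit


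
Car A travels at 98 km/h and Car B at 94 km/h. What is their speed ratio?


Ratio = 98:94
GCD = 2
Simplified = 49:47
Time ratio (same distance) = 47:49
Speed ratio = 49:47

49:47


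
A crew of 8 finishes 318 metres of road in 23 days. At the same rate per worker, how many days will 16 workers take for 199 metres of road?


Days ∝ work / workers, so d₂ = d₁ × (m₁/m₂) × (w₂/w₁)
Workers factor (inverse): 8/16 = 0.5000
Work factor (direct): 199/318 ≈ 0.6258
d₂ = 23 × 8/16 × 199/318 = (23 × 8 × 199) / (16 × 318) = 36616/5088
≈ 7.20 days

7.20 days


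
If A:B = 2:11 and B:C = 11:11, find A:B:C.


Match B: multiply A:B by 11 → 22:121
Multiply B:C by 11 → 121:121
Combined: 22:121:121
GCD = 11
= 2:11:11

2:11:11


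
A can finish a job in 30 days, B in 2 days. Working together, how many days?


Rate of A = 1/30 per day
Rate of B = 1/2 per day
Combined rate = 1/30 + 1/2 = 32/60 ≈ 0.5333 per day
Days = 1 / combined rate = 60/32
≈ 1.88 days

1.88 days


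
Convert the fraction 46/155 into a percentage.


Percentage = (part / whole) × 100
= (46 / 155) × 100
≈ 29.68%

29.68%


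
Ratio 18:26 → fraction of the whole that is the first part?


Total parts = 18 + 26 = 44
First part: 18/44 = 9/22
= 9/22

9/22


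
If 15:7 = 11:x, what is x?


Cross multiply: 15 × x = 7 × 11
15x = 77
x = 77 / 15
= 5.13

5.13


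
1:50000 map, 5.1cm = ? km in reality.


Real distance = map distance × scale
= 5.1cm × 50000
= 255000 cm = 2550.0 m
= 2.550 km

2.550 km


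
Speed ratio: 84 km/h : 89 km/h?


Ratio = 84:89
GCD = 1
Simplified = 84:89
Time ratio (same distance) = 89:84
Speed ratio = 84:89

84:89


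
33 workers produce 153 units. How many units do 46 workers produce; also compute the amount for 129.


Direct proportion: y/x = constant
k = 153/33 ≈ 4.6364
y at x=46: k × 46 = 153 × 46 / 33 = 7038/33 ≈ 213.27
y at x=129: k × 129 = 153 × 129 / 33 = 19737/33 ≈ 598.09
= 213.27 and 598.09

213.27 and 598.09


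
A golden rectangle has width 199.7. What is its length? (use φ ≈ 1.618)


φ = (1 + √5) / 2 ≈ 1.618
Length = width × φ = 199.7 × 1.618 = 323.1146
≈ 323.11

323.11


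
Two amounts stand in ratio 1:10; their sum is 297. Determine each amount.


Let A = 1k, B = 10k.
1k + 10k = 297
11k = 297 → k = 297/11 = 27
A = 1×27 = 27, B = 10×27 = 270
= A = 27, B = 270

A = 27, B = 270


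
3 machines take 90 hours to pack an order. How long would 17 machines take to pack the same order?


Inverse proportion: x × y = constant
k = 3 × 90 = 270
y₂ = k / 17 = 270 / 17
= 15.88

15.88


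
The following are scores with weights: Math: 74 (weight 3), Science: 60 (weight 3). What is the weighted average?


Numerator = 74×3 + 60×3
= 222 + 180
= 402
Total weight = 6
Weighted avg = 402/6
= 67.00

67.00


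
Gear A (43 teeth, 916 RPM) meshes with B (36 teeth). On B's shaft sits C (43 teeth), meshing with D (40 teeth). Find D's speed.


Stage 1: RPM_B = RPM_A × t_A/t_B = 916 × 43/36 = 39388/36 ≈ 1094.11
B and C share a shaft → RPM_C = RPM_B
Stage 2: RPM_D = RPM_C × t_C/t_D = RPM_A × (t_A×t_C)/(t_B×t_D)
Overall ratio = (43×43)/(36×40) = 1849/1440
RPM_D = 916 × 1849/1440 = 1693684/1440
≈ 1176.17 RPM

1176.17 RPM


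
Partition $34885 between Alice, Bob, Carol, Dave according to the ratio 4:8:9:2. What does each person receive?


Total parts = 4 + 8 + 9 + 2 = 23
Alice: 34885 × 4/23 = 6066.96
Bob: 34885 × 8/23 = 12133.91
Carol: 34885 × 9/23 = 13650.65
Dave: 34885 × 2/23 = 3033.48
= Alice: $6066.96, Bob: $12133.91, Carol: $13650.65, Dave: $3033.48

Alice: $6066.96, Bob: $12133.91, Carol: $13650.65, Dave: $3033.48


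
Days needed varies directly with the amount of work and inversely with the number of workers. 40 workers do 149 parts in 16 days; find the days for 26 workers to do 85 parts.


Days ∝ work / workers, so d₂ = d₁ × (m₁/m₂) × (w₂/w₁)
Workers factor (inverse): 40/26 ≈ 1.5385
Work factor (direct): 85/149 ≈ 0.5705
d₂ = 16 × 40/26 × 85/149 = (16 × 40 × 85) / (26 × 149) = 54400/3874
≈ 14.04 days

14.04 days


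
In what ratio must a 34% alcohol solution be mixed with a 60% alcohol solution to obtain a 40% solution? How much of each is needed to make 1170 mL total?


Let x parts of 34% mix with y parts of 60%.
34x + 60y = 40(x + y)
34x + 60y = 40x + 40y
x(34 - 40) = y(40 - 60)
x/y = (60 - 40)/(40 - 34) = 20/6
Simplify: 10:3
Total parts = 13; one part = 1170/13 = 90.00 mL
34% solution: 10×90.00 = 900.00 mL
60% solution: 3×90.00 = 270.00 mL
= ratio 10:3; 900.00 mL and 270.00 mL

ratio 10:3; 900.00 mL and 270.00 mL


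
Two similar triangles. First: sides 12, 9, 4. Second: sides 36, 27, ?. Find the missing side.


Scale factor = 36/12 = 3
Missing side = 4 × 3
= 12.0

12.0


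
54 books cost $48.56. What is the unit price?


Unit rate = total / quantity
= 48.56 / 54
= $0.90 per unit

$0.90 per unit


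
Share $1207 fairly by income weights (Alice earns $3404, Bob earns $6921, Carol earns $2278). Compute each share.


Total income = 3404 + 6921 + 2278 = $12603
Alice: $1207 × 3404/12603 = $326.00
Bob: $1207 × 6921/12603 = $662.83
Carol: $1207 × 2278/12603 = $218.17
= Alice: $326.00, Bob: $662.83, Carol: $218.17

Alice: $326.00, Bob: $662.83, Carol: $218.17


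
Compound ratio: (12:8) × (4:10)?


Compound ratio = (12×4) : (8×10)
= 48:80
GCD = 16
= 3:5

3:5


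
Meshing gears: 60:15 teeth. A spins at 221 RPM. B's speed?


Gear ratio = 60:15 = 4:1
RPM_B = RPM_A × (teeth_A / teeth_B)
= 221 × (60/15)
= 884.0 RPM

884.0 RPM


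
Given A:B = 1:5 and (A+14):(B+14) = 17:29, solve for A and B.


Let A = 1k, B = 5k.
(1k + 14) / (5k + 14) = 17/29
Cross-multiply: 29(1k + 14) = 17(5k + 14)
29k + 406 = 85k + 238
29k - 85k = 238 - 406
-56k = -168
k = -168/-56 = 3
A = 1×3 = 3, B = 5×3 = 15
= A = 3, B = 15

A = 3, B = 15


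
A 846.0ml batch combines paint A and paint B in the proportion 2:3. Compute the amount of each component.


Total parts = 2 + 3 = 5
paint A: 846.0 × 2/5 = 338.4ml
paint B: 846.0 × 3/5 = 507.6ml
= 338.4ml and 507.6ml

338.4ml and 507.6ml


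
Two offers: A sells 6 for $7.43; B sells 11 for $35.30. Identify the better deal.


Deal A: $7.43/6 = $1.2383/unit
Deal B: $35.30/11 = $3.2091/unit
A is cheaper per unit
= Deal A

Deal A


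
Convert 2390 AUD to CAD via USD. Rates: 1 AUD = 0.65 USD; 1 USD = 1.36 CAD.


Step 1: 2390 AUD × 0.65 = 1553.50 USD
Step 2: 1553.50 USD × 1.36 = 2112.76 CAD
Implied rate AUD→CAD = 0.65 × 1.36 = 0.8840
= 2112.76 CAD

2112.76 CAD


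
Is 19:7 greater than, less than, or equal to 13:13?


19/7 = 2.7143
13/13 = 1.0000
2.7143 > 1.0000, so 19:7 is greater
= greater than

greater than


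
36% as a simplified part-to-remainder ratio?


36% means 36 parts out of 100; remainder = 64
Part : remainder = 36:64
GCD = 4
= 9:16

9:16


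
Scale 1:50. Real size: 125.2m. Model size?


Model size = real / scale
= 125.2 / 50
= 2.5040 m

2.5040 m


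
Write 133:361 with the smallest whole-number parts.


GCD(133, 361) = 19
133/19 : 361/19
= 7:19

7:19


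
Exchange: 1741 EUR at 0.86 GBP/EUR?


Amount × rate = 1741 × 0.86
= 1497.26 GBP

1497.26 GBP


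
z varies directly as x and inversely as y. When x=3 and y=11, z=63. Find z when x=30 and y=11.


z = k·x/y
Solve for k using the known point: k = z·y/x = 63×11/3 = 693/3 = 231.0000
Now evaluate at x=30, y=11:
z = k × 30 / 11 = (693 × 30) / (3 × 11) = 20790/33
= 630.0000

630.0000


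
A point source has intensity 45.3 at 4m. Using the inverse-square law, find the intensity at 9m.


I₁d₁² = I₂d₂²
I₂ = I₁ × (d₁/d₂)²
= 45.3 × (4/9)²
= 45.3 × 16/81
= 724.8/81
≈ 8.9481

8.9481


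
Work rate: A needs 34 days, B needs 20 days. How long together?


Rate of A = 1/34 per day
Rate of B = 1/20 per day
Combined rate = 1/34 + 1/20 = 54/680 ≈ 0.0794 per day
Days = 1 / combined rate = 680/54
≈ 12.59 days

12.59 days


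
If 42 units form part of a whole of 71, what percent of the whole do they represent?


Percentage = (part / whole) × 100
= (42 / 71) × 100
≈ 59.15%

59.15%


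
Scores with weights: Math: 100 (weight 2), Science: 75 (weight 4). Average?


Numerator = 100×2 + 75×4
= 200 + 300
= 500
Total weight = 6
Weighted avg = 500/6
= 83.33

83.33


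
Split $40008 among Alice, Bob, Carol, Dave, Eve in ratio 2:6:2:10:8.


Total parts = 2 + 6 + 2 + 10 + 8 = 28
Alice: 40008 × 2/28 = 2857.71
Bob: 40008 × 6/28 = 8573.14
Carol: 40008 × 2/28 = 2857.71
Dave: 40008 × 10/28 = 14288.57
Eve: 40008 × 8/28 = 11430.86
= Alice: $2857.71, Bob: $8573.14, Carol: $2857.71, Dave: $14288.57, Eve: $11430.86

Alice: $2857.71, Bob: $8573.14, Carol: $2857.71, Dave: $14288.57, Eve: $11430.86


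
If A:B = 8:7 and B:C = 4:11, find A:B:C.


Match B: multiply A:B by 4 → 32:28
Multiply B:C by 7 → 28:77
Combined: 32:28:77
GCD = 1
= 32:28:77

32:28:77


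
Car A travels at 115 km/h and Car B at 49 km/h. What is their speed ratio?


Ratio = 115:49
GCD = 1
Simplified = 115:49
Time ratio (same distance) = 49:115
Speed ratio = 115:49

115:49


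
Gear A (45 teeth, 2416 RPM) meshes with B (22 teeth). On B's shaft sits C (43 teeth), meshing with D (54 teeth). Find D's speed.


Stage 1: RPM_B = RPM_A × t_A/t_B = 2416 × 45/22 = 108720/22 ≈ 4941.82
B and C share a shaft → RPM_C = RPM_B
Stage 2: RPM_D = RPM_C × t_C/t_D = RPM_A × (t_A×t_C)/(t_B×t_D)
Overall ratio = (45×43)/(22×54) = 1935/1188
RPM_D = 2416 × 1935/1188 = 4674960/1188
≈ 3935.15 RPM

3935.15 RPM


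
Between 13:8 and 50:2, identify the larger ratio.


13/8 = 1.6250
50/2 = 25.0000
1.6250 < 25.0000, so 13:8 is less
= 50:2

50:2


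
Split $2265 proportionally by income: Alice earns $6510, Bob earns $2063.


Total income = 6510 + 2063 = $8573
Alice: $2265 × 6510/8573 = $1719.95
Bob: $2265 × 2063/8573 = $545.05
= Alice: $1719.95, Bob: $545.05

Alice: $1719.95, Bob: $545.05


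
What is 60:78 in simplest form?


GCD(60, 78) = 6
60/6 : 78/6
= 10:13

10:13


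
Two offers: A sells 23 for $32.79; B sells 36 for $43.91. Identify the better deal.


Deal A: $32.79/23 = $1.4257/unit
Deal B: $43.91/36 = $1.2197/unit
B is cheaper per unit
= Deal B

Deal B


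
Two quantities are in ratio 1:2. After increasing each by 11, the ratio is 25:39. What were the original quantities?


Let A = 1k, B = 2k.
(1k + 11) / (2k + 11) = 25/39
Cross-multiply: 39(1k + 11) = 25(2k + 11)
39k + 429 = 50k + 275
39k - 50k = 275 - 429
-11k = -154
k = -154/-11 = 14
A = 1×14 = 14, B = 2×14 = 28
= A = 14, B = 28

A = 14, B = 28


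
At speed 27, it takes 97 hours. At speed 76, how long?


Inverse proportion: x × y = constant
k = 27 × 97 = 2619
y₂ = k / 76 = 2619 / 76
= 34.46

34.46


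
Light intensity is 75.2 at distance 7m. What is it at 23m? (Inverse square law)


I₁d₁² = I₂d₂²
I₂ = I₁ × (d₁/d₂)²
= 75.2 × (7/23)²
= 75.2 × 49/529
= 3684.8/529
≈ 6.9656

6.9656


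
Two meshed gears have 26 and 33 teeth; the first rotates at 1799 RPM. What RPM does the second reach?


Gear ratio = 26:33 = 26:33
RPM_B = RPM_A × (teeth_A / teeth_B)
= 1799 × (26/33)
= 1417.4 RPM

1417.4 RPM


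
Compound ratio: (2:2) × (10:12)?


Compound ratio = (2×10) : (2×12)
= 20:24
GCD = 4
= 5:6

5:6


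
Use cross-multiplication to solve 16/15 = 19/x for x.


Cross multiply: 16 × x = 15 × 19
16x = 285
x = 285 / 16
= 17.81

17.81


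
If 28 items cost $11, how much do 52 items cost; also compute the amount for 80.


Direct proportion: y/x = constant
k = 11/28 ≈ 0.3929
y at x=52: k × 52 = 11 × 52 / 28 = 572/28 ≈ 20.43
y at x=80: k × 80 = 11 × 80 / 28 = 880/28 ≈ 31.43
= 20.43 and 31.43

20.43 and 31.43


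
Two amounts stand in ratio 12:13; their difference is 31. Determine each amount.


Let A = 12k, B = 13k.
13k - 12k = 31
1k = 31 → k = 31/1 = 31
A = 12×31 = 372, B = 13×31 = 403
= A = 372, B = 403

A = 372, B = 403


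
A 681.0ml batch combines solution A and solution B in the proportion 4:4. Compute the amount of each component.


Total parts = 4 + 4 = 8
solution A: 681.0 × 4/8 = 340.5ml
solution B: 681.0 × 4/8 = 340.5ml
= 340.5ml and 340.5ml

340.5ml and 340.5ml


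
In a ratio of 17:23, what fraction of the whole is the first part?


Total parts = 17 + 23 = 40
First part: 17/40 = 17/40
= 17/40

17/40


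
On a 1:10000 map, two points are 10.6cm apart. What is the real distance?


Real distance = map distance × scale
= 10.6cm × 10000
= 106000 cm = 1060.0 m
= 1.060 km

1.060 km


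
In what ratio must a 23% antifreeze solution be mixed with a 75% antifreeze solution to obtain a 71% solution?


Let x parts of 23% mix with y parts of 75%.
23x + 75y = 71(x + y)
23x + 75y = 71x + 71y
x(23 - 71) = y(71 - 75)
x/y = (75 - 71)/(71 - 23) = 4/48
Simplify: 1:12
= 1:12

1:12


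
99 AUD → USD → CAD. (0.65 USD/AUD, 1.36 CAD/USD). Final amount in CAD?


Step 1: 99 AUD × 0.65 = 64.35 USD
Step 2: 64.35 USD × 1.36 = 87.52 CAD
Implied rate AUD→CAD = 0.65 × 1.36 = 0.8840
= 87.52 CAD

87.52 CAD


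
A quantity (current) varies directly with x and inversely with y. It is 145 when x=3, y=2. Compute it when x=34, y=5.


z = k·x/y
Solve for k using the known point: k = z·y/x = 145×2/3 = 290/3 ≈ 96.6667
Now evaluate at x=34, y=5:
z = k × 34 / 5 = (290 × 34) / (3 × 5) = 9860/15
≈ 657.3333

657.3333


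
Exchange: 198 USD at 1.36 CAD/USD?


Amount × rate = 198 × 1.36
= 269.28 CAD

269.28 CAD


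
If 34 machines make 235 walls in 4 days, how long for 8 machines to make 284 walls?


Days ∝ work / workers, so d₂ = d₁ × (m₁/m₂) × (w₂/w₁)
Workers factor (inverse): 34/8 = 4.2500
Work factor (direct): 284/235 ≈ 1.2085
d₂ = 4 × 34/8 × 284/235 = (4 × 34 × 284) / (8 × 235) = 38624/1880
≈ 20.54 days

20.54 days


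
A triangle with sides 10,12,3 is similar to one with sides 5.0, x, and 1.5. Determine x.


Scale factor = 5.0/10 = 0.5
Missing side = 12 × 0.5
= 6.0

6.0


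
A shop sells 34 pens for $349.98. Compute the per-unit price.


Unit rate = total / quantity
= 349.98 / 34
= $10.29 per unit

$10.29 per unit


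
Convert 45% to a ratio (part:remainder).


45% means 45 parts out of 100; remainder = 55
Part : remainder = 45:55
GCD = 5
= 9:11

9:11


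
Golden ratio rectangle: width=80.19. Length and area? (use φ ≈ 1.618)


φ = (1 + √5) / 2 ≈ 1.618
Length = width × φ = 80.19 × 1.618 = 129.74742
≈ 129.75
Area = width × length = 80.19 × 129.74742 = 10404.4456098 ≈ 10404.45
= Length: 129.75, Area: 10404.45

Length: 129.75, Area: 10404.45


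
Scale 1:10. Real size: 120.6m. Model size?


Model size = real / scale
= 120.6 / 10
= 12.0600 m

12.0600 m


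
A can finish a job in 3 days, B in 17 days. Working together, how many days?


Rate of A = 1/3 per day
Rate of B = 1/17 per day
Combined rate = 1/3 + 1/17 = 20/51 ≈ 0.3922 per day
Days = 1 / combined rate = 51/20
= 2.55 days

2.55 days


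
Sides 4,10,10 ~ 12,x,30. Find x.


Scale factor = 12/4 = 3
Missing side = 10 × 3
= 30.0

30.0


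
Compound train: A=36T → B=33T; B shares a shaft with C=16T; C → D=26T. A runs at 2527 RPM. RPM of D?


Stage 1: RPM_B = RPM_A × t_A/t_B = 2527 × 36/33 = 90972/33 ≈ 2756.73
B and C share a shaft → RPM_C = RPM_B
Stage 2: RPM_D = RPM_C × t_C/t_D = RPM_A × (t_A×t_C)/(t_B×t_D)
Overall ratio = (36×16)/(33×26) = 576/858
RPM_D = 2527 × 576/858 = 1455552/858
≈ 1696.45 RPM

1696.45 RPM


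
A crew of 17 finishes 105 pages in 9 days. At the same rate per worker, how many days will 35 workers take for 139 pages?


Days ∝ work / workers, so d₂ = d₁ × (m₁/m₂) × (w₂/w₁)
Workers factor (inverse): 17/35 ≈ 0.4857
Work factor (direct): 139/105 ≈ 1.3238
d₂ = 9 × 17/35 × 139/105 = (9 × 17 × 139) / (35 × 105) = 21267/3675
≈ 5.79 days

5.79 days


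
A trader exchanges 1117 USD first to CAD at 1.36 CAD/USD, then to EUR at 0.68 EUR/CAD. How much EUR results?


Step 1: 1117 USD × 1.36 = 1519.12 CAD
Step 2: 1519.12 CAD × 0.68 = 1033.00 EUR
Implied rate USD→EUR = 1.36 × 0.68 = 0.9248
= 1033.00 EUR

1033.00 EUR


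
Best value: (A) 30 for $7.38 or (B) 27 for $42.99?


Deal A: $7.38/30 = $0.2460/unit
Deal B: $42.99/27 = $1.5922/unit
A is cheaper per unit
= Deal A

Deal A


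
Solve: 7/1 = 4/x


Cross multiply: 7 × x = 1 × 4
7x = 4
x = 4 / 7
= 0.57

0.57


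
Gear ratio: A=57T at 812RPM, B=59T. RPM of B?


Gear ratio = 57:59 = 57:59
RPM_B = RPM_A × (teeth_A / teeth_B)
= 812 × (57/59)
= 784.5 RPM

784.5 RPM


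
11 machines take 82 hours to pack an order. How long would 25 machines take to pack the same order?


Inverse proportion: x × y = constant
k = 11 × 82 = 902
y₂ = k / 25 = 902 / 25
= 36.08

36.08


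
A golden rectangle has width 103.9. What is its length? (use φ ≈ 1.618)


φ = (1 + √5) / 2 ≈ 1.618
Length = width × φ = 103.9 × 1.618 = 168.1102
≈ 168.11

168.11


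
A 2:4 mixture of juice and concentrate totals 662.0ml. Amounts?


Total parts = 2 + 4 = 6
juice: 662.0 × 2/6 = 220.7ml
concentrate: 662.0 × 4/6 = 441.3ml
= 220.7ml and 441.3ml

220.7ml and 441.3ml


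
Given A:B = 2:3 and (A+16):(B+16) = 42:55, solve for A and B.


Let A = 2k, B = 3k.
(2k + 16) / (3k + 16) = 42/55
Cross-multiply: 55(2k + 16) = 42(3k + 16)
110k + 880 = 126k + 672
110k - 126k = 672 - 880
-16k = -208
k = -208/-16 = 13
A = 2×13 = 26, B = 3×13 = 39
= A = 26, B = 39

A = 26, B = 39


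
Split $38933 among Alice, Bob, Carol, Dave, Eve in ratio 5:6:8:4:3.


Total parts = 5 + 6 + 8 + 4 + 3 = 26
Alice: 38933 × 5/26 = 7487.12
Bob: 38933 × 6/26 = 8984.54
Carol: 38933 × 8/26 = 11979.38
Dave: 38933 × 4/26 = 5989.69
Eve: 38933 × 3/26 = 4492.27
= Alice: $7487.12, Bob: $8984.54, Carol: $11979.38, Dave: $5989.69, Eve: $4492.27

Alice: $7487.12, Bob: $8984.54, Carol: $11979.38, Dave: $5989.69, Eve: $4492.27


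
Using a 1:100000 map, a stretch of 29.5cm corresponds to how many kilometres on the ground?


Real distance = map distance × scale
= 29.5cm × 100000
= 2950000 cm = 29500.0 m
= 29.500 km

29.500 km


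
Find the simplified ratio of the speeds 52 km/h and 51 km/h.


Ratio = 52:51
GCD = 1
Simplified = 52:51
Time ratio (same distance) = 51:52
Speed ratio = 52:51

52:51


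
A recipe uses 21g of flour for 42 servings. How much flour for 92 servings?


Direct proportion: y/x = constant
k = 21/42 = 0.5000
y₂ = k × 92 = 21 × 92 / 42 = 1932/42
= 46.00

46.00


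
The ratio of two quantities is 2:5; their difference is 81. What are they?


Let A = 2k, B = 5k.
5k - 2k = 81
3k = 81 → k = 81/3 = 27
A = 2×27 = 54, B = 5×27 = 135
= A = 54, B = 135

A = 54, B = 135


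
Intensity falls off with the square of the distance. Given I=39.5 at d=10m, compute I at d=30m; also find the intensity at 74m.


I₁d₁² = I₂d₂²
I at 30m = 39.5 × (10/30)² = 39.5 × 100/900 = 3950/900 ≈ 4.3889
I at 74m = 39.5 × (10/74)² = 39.5 × 100/5476 = 3950/5476 ≈ 0.7213
= 4.3889 and 0.7213

4.3889 and 0.7213


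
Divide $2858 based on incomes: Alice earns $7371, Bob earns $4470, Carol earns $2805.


Total income = 7371 + 4470 + 2805 = $14646
Alice: $2858 × 7371/14646 = $1438.37
Bob: $2858 × 4470/14646 = $872.27
Carol: $2858 × 2805/14646 = $547.36
= Alice: $1438.37, Bob: $872.27, Carol: $547.36

Alice: $1438.37, Bob: $872.27, Carol: $547.36


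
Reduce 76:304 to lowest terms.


GCD(76, 304) = 76
76/76 : 304/76
= 1:4

1:4


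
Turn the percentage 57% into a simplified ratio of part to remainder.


57% means 57 parts out of 100; remainder = 43
Part : remainder = 57:43
GCD = 1
= 57:43

57:43


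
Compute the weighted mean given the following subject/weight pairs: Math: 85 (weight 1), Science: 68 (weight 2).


Numerator = 85×1 + 68×2
= 85 + 136
= 221
Total weight = 3
Weighted avg = 221/3
= 73.67

73.67


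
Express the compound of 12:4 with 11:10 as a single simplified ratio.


Compound ratio = (12×11) : (4×10)
= 132:40
GCD = 4
= 33:10

33:10


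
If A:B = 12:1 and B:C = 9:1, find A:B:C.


Match B: multiply A:B by 9 → 108:9
Multiply B:C by 1 → 9:1
Combined: 108:9:1
GCD = 1
= 108:9:1

108:9:1


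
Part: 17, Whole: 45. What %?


Percentage = (part / whole) × 100
= (17 / 45) × 100
≈ 37.78%

37.78%


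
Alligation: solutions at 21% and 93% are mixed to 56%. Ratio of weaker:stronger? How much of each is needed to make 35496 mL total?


Let x parts of 21% mix with y parts of 93%.
21x + 93y = 56(x + y)
21x + 93y = 56x + 56y
x(21 - 56) = y(56 - 93)
x/y = (93 - 56)/(56 - 21) = 37/35
Simplify: 37:35
Total parts = 72; one part = 35496/72 = 493.00 mL
21% solution: 37×493.00 = 18241.00 mL
93% solution: 35×493.00 = 17255.00 mL
= ratio 37:35; 18241.00 mL and 17255.00 mL

ratio 37:35; 18241.00 mL and 17255.00 mL


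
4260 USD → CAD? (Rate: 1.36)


Amount × rate = 4260 × 1.36
= 5793.60 CAD

5793.60 CAD


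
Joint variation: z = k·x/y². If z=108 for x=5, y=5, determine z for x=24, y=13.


z = k·x/y²
Solve for k using the known point: k = z·y²/x = 108×25/5 = 2700/5 = 540.0000
Now evaluate at x=24, y=13:
z = k × 24 / 169 = (2700 × 24) / (5 × 169) = 64800/845
≈ 76.6864

76.6864


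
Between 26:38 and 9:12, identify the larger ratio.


26/38 = 0.6842
9/12 = 0.7500
0.6842 < 0.7500, so 26:38 is less
= 9:12

9:12


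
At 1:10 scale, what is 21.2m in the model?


Model size = real / scale
= 21.2 / 10
= 2.1200 m

2.1200 m


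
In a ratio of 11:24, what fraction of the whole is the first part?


Total parts = 11 + 24 = 35
First part: 11/35 = 11/35
= 11/35

11/35


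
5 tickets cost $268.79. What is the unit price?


Unit rate = total / quantity
= 268.79 / 5
= $53.76 per unit

$53.76 per unit


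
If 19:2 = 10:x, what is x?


Cross multiply: 19 × x = 2 × 10
19x = 20
x = 20 / 19
= 1.05

1.05


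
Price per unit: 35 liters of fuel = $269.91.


Unit rate = total / quantity
= 269.91 / 35
= $7.71 per unit

$7.71 per unit


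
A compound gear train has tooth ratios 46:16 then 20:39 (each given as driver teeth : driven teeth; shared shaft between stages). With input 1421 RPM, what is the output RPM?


Stage 1: RPM_B = RPM_A × t_A/t_B = 1421 × 46/16 = 65366/16 ≈ 4085.38
B and C share a shaft → RPM_C = RPM_B
Stage 2: RPM_D = RPM_C × t_C/t_D = RPM_A × (t_A×t_C)/(t_B×t_D)
Overall ratio = (46×20)/(16×39) = 920/624
RPM_D = 1421 × 920/624 = 1307320/624
≈ 2095.06 RPM

2095.06 RPM


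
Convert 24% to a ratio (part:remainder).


24% means 24 parts out of 100; remainder = 76
Part : remainder = 24:76
GCD = 4
= 6:19

6:19


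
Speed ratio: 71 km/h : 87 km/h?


Ratio = 71:87
GCD = 1
Simplified = 71:87
Time ratio (same distance) = 87:71
Speed ratio = 71:87

71:87


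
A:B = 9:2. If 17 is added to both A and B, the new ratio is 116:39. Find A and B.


Let A = 9k, B = 2k.
(9k + 17) / (2k + 17) = 116/39
Cross-multiply: 39(9k + 17) = 116(2k + 17)
351k + 663 = 232k + 1972
351k - 232k = 1972 - 663
119k = 1309
k = 1309/119 = 11
A = 9×11 = 99, B = 2×11 = 22
= A = 99, B = 22

A = 99, B = 22


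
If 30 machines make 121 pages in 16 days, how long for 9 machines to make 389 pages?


Days ∝ work / workers, so d₂ = d₁ × (m₁/m₂) × (w₂/w₁)
Workers factor (inverse): 30/9 ≈ 3.3333
Work factor (direct): 389/121 ≈ 3.2149
d₂ = 16 × 30/9 × 389/121 = (16 × 30 × 389) / (9 × 121) = 186720/1089
≈ 171.46 days

171.46 days


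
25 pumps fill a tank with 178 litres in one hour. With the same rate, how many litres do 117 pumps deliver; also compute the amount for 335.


Direct proportion: y/x = constant
k = 178/25 = 7.1200
y at x=117: k × 117 = 178 × 117 / 25 = 20826/25 = 833.04
y at x=335: k × 335 = 178 × 335 / 25 = 59630/25 = 2385.20
= 833.04 and 2385.20

833.04 and 2385.20


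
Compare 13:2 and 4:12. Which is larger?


13/2 = 6.5000
4/12 = 0.3333
6.5000 > 0.3333, so 13:2 is greater
= 13:2

13:2


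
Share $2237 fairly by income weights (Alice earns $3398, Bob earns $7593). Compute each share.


Total income = 3398 + 7593 = $10991
Alice: $2237 × 3398/10991 = $691.60
Bob: $2237 × 7593/10991 = $1545.40
= Alice: $691.60, Bob: $1545.40

Alice: $691.60, Bob: $1545.40


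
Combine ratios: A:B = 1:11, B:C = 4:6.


Match B: multiply A:B by 4 → 4:44
Multiply B:C by 11 → 44:66
Combined: 4:44:66
GCD = 2
= 2:22:33

2:22:33


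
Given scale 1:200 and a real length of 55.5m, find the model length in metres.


Model size = real / scale
= 55.5 / 200
= 0.2775 m

0.2775 m


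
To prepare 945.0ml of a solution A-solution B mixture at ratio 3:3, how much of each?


Total parts = 3 + 3 = 6
solution A: 945.0 × 3/6 = 472.5ml
solution B: 945.0 × 3/6 = 472.5ml
= 472.5ml and 472.5ml

472.5ml and 472.5ml


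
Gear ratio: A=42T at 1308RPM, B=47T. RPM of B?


Gear ratio = 42:47 = 42:47
RPM_B = RPM_A × (teeth_A / teeth_B)
= 1308 × (42/47)
= 1168.9 RPM

1168.9 RPM


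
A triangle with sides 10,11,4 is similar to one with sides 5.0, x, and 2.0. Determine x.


Scale factor = 5.0/10 = 0.5
Missing side = 11 × 0.5
= 5.5

5.5


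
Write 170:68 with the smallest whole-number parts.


GCD(170, 68) = 34
170/34 : 68/34
= 5:2

5:2


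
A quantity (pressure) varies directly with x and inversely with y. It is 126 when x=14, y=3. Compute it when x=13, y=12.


z = k·x/y
Solve for k using the known point: k = z·y/x = 126×3/14 = 378/14 = 27.0000
Now evaluate at x=13, y=12:
z = k × 13 / 12 = (378 × 13) / (14 × 12) = 4914/168
= 29.2500

29.2500


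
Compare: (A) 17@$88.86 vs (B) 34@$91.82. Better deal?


Deal A: $88.86/17 = $5.2271/unit
Deal B: $91.82/34 = $2.7006/unit
B is cheaper per unit
= Deal B

Deal B


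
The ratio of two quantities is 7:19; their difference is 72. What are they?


Let A = 7k, B = 19k.
19k - 7k = 72
12k = 72 → k = 72/12 = 6
A = 7×6 = 42, B = 19×6 = 114
= A = 42, B = 114

A = 42, B = 114


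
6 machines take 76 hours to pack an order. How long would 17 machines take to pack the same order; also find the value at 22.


Inverse proportion: x × y = constant
k = 6 × 76 = 456
At x=17: k/17 = 26.82
At x=22: k/22 = 20.73
= 26.82 and 20.73

26.82 and 20.73


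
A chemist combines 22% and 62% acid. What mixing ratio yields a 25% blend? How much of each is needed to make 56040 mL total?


Let x parts of 22% mix with y parts of 62%.
22x + 62y = 25(x + y)
22x + 62y = 25x + 25y
x(22 - 25) = y(25 - 62)
x/y = (62 - 25)/(25 - 22) = 37/3
Simplify: 37:3
Total parts = 40; one part = 56040/40 = 1401.00 mL
22% solution: 37×1401.00 = 51837.00 mL
62% solution: 3×1401.00 = 4203.00 mL
= ratio 37:3; 51837.00 mL and 4203.00 mL

ratio 37:3; 51837.00 mL and 4203.00 mL


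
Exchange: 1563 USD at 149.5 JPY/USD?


Amount × rate = 1563 × 149.5
= 233668.50 JPY

233668.50 JPY


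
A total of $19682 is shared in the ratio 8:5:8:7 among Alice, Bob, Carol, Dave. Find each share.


Total parts = 8 + 5 + 8 + 7 = 28
Alice: 19682 × 8/28 = 5623.43
Bob: 19682 × 5/28 = 3514.64
Carol: 19682 × 8/28 = 5623.43
Dave: 19682 × 7/28 = 4920.50
= Alice: $5623.43, Bob: $3514.64, Carol: $5623.43, Dave: $4920.50

Alice: $5623.43, Bob: $3514.64, Carol: $5623.43, Dave: $4920.50


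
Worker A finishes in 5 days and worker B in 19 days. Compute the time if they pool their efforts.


Rate of A = 1/5 per day
Rate of B = 1/19 per day
Combined rate = 1/5 + 1/19 = 24/95 ≈ 0.2526 per day
Days = 1 / combined rate = 95/24
≈ 3.96 days

3.96 days


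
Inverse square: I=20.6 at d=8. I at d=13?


I₁d₁² = I₂d₂²
I₂ = I₁ × (d₁/d₂)²
= 20.6 × (8/13)²
= 20.6 × 64/169
= 1318.4/169
≈ 7.8012

7.8012


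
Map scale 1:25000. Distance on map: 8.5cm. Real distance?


Real distance = map distance × scale
= 8.5cm × 25000
= 212500 cm = 2125.0 m
= 2.125 km

2.125 km


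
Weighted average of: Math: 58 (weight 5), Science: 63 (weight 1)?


Numerator = 58×5 + 63×1
= 290 + 63
= 353
Total weight = 6
Weighted avg = 353/6
= 58.83

58.83


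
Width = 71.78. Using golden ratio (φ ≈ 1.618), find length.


φ = (1 + √5) / 2 ≈ 1.618
Length = width × φ = 71.78 × 1.618 = 116.14004
≈ 116.14

116.14


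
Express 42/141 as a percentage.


Percentage = (part / whole) × 100
= (42 / 141) × 100
≈ 29.79%

29.79%


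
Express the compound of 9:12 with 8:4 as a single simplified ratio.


Compound ratio = (9×8) : (12×4)
= 72:48
GCD = 24
= 3:2

3:2


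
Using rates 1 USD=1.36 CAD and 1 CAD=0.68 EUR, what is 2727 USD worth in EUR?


Step 1: 2727 USD × 1.36 = 3708.72 CAD
Step 2: 3708.72 CAD × 0.68 = 2521.93 EUR
Implied rate USD→EUR = 1.36 × 0.68 = 0.9248
= 2521.93 EUR

2521.93 EUR


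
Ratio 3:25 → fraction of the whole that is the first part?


Total parts = 3 + 25 = 28
First part: 3/28 = 3/28
= 3/28

3/28


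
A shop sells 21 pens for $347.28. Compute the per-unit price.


Unit rate = total / quantity
= 347.28 / 21
= $16.54 per unit

$16.54 per unit


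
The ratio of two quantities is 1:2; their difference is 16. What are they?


Let A = 1k, B = 2k.
2k - 1k = 16
1k = 16 → k = 16/1 = 16
A = 1×16 = 16, B = 2×16 = 32
= A = 16, B = 32

A = 16, B = 32


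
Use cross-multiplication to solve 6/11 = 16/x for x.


Cross multiply: 6 × x = 11 × 16
6x = 176
x = 176 / 6
= 29.33

29.33


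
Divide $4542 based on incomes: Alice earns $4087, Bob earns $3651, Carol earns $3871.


Total income = 4087 + 3651 + 3871 = $11609
Alice: $4542 × 4087/11609 = $1599.03
Bob: $4542 × 3651/11609 = $1428.45
Carol: $4542 × 3871/11609 = $1514.52
= Alice: $1599.03, Bob: $1428.45, Carol: $1514.52

Alice: $1599.03, Bob: $1428.45, Carol: $1514.52


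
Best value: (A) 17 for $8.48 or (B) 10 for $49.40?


Deal A: $8.48/17 = $0.4988/unit
Deal B: $49.40/10 = $4.9400/unit
A is cheaper per unit
= Deal A

Deal A


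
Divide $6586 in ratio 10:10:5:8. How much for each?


Total parts = 10 + 10 + 5 + 8 = 33
Part 1: 6586 × 10/33 = 1995.76
Part 2: 6586 × 10/33 = 1995.76
Part 3: 6586 × 5/33 = 997.88
Part 4: 6586 × 8/33 = 1596.61
= Part 1: $1995.76, Part 2: $1995.76, Part 3: $997.88, Part 4: $1596.61

Part 1: $1995.76, Part 2: $1995.76, Part 3: $997.88, Part 4: $1596.61


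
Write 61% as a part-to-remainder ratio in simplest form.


61% means 61 parts out of 100; remainder = 39
Part : remainder = 61:39
GCD = 1
= 61:39

61:39


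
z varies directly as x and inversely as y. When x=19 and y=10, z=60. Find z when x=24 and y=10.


z = k·x/y
Solve for k using the known point: k = z·y/x = 60×10/19 = 600/19 ≈ 31.5789
Now evaluate at x=24, y=10:
z = k × 24 / 10 = (600 × 24) / (19 × 10) = 14400/190
≈ 75.7895

75.7895


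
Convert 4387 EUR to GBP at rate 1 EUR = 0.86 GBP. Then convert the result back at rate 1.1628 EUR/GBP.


Amount × rate = 4387 × 0.86 = 3772.82 GBP
Round-trip: 3772.82 × 1.1628 = 4387.04 EUR
= 3772.82 GBP, then 4387.04 EUR

3772.82 GBP, then 4387.04 EUR


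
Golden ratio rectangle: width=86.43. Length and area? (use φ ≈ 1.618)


φ = (1 + √5) / 2 ≈ 1.618
Length = width × φ = 86.43 × 1.618 = 139.84374
≈ 139.84
Area = width × length = 86.43 × 139.84374 = 12086.6944482 ≈ 12086.69
= Length: 139.84, Area: 12086.69

Length: 139.84, Area: 12086.69


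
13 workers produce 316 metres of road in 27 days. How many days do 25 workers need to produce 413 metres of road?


Days ∝ work / workers, so d₂ = d₁ × (m₁/m₂) × (w₂/w₁)
Workers factor (inverse): 13/25 = 0.5200
Work factor (direct): 413/316 ≈ 1.3070
d₂ = 27 × 13/25 × 413/316 = (27 × 13 × 413) / (25 × 316) = 144963/7900
≈ 18.35 days

18.35 days


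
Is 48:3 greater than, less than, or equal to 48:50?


48/3 = 16.0000
48/50 = 0.9600
16.0000 > 0.9600, so 48:3 is greater
= greater than

greater than


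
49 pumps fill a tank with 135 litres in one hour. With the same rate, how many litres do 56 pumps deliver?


Direct proportion: y/x = constant
k = 135/49 ≈ 2.7551
y₂ = k × 56 = 135 × 56 / 49 = 7560/49
≈ 154.29

154.29


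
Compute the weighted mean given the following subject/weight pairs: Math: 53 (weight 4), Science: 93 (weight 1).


Numerator = 53×4 + 93×1
= 212 + 93
= 305
Total weight = 5
Weighted avg = 305/5
= 61.00

61.00


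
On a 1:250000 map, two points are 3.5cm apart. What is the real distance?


Real distance = map distance × scale
= 3.5cm × 250000
= 875000 cm = 8750.0 m
= 8.750 km

8.750 km


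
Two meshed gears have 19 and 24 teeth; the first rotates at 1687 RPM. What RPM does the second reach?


Gear ratio = 19:24 = 19:24
RPM_B = RPM_A × (teeth_A / teeth_B)
= 1687 × (19/24)
= 1335.5 RPM

1335.5 RPM


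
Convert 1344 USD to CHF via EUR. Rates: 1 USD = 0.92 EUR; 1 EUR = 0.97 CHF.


Step 1: 1344 USD × 0.92 = 1236.48 EUR
Step 2: 1236.48 EUR × 0.97 = 1199.39 CHF
Implied rate USD→CHF = 0.92 × 0.97 = 0.8924
= 1199.39 CHF

1199.39 CHF


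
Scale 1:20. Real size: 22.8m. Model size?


Model size = real / scale
= 22.8 / 20
= 1.1400 m

1.1400 m


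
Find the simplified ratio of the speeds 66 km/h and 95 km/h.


Ratio = 66:95
GCD = 1
Simplified = 66:95
Time ratio (same distance) = 95:66
Speed ratio = 66:95

66:95


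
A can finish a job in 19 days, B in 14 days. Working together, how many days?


Rate of A = 1/19 per day
Rate of B = 1/14 per day
Combined rate = 1/19 + 1/14 = 33/266 ≈ 0.1241 per day
Days = 1 / combined rate = 266/33
≈ 8.06 days

8.06 days


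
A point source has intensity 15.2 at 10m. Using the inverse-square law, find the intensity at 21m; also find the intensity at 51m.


I₁d₁² = I₂d₂²
I at 21m = 15.2 × (10/21)² = 15.2 × 100/441 = 1520/441 ≈ 3.4467
I at 51m = 15.2 × (10/51)² = 15.2 × 100/2601 = 1520/2601 ≈ 0.5844
= 3.4467 and 0.5844

3.4467 and 0.5844


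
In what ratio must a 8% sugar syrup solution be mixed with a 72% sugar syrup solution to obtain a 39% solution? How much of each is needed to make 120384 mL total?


Let x parts of 8% mix with y parts of 72%.
8x + 72y = 39(x + y)
8x + 72y = 39x + 39y
x(8 - 39) = y(39 - 72)
x/y = (72 - 39)/(39 - 8) = 33/31
Simplify: 33:31
Total parts = 64; one part = 120384/64 = 1881.00 mL
8% solution: 33×1881.00 = 62073.00 mL
72% solution: 31×1881.00 = 58311.00 mL
= ratio 33:31; 62073.00 mL and 58311.00 mL

ratio 33:31; 62073.00 mL and 58311.00 mL


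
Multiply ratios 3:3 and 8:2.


Compound ratio = (3×8) : (3×2)
= 24:6
GCD = 6
= 4:1

4:1


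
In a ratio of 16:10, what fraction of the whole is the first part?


Total parts = 16 + 10 = 26
First part: 16/26 = 8/13
= 8/13

8/13


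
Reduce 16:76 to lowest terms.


GCD(16, 76) = 4
16/4 : 76/4
= 4:19

4:19


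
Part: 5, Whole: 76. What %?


Percentage = (part / whole) × 100
= (5 / 76) × 100
≈ 6.58%

6.58%


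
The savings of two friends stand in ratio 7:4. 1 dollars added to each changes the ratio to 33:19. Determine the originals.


Let A = 7k, B = 4k.
(7k + 1) / (4k + 1) = 33/19
Cross-multiply: 19(7k + 1) = 33(4k + 1)
133k + 19 = 132k + 33
133k - 132k = 33 - 19
1k = 14
k = 14/1 = 14
A = 7×14 = 98, B = 4×14 = 56
= A = 98, B = 56

A = 98, B = 56


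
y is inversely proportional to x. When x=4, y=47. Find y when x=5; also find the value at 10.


Inverse proportion: x × y = constant
k = 4 × 47 = 188
At x=5: k/5 = 37.60
At x=10: k/10 = 18.80
= 37.60 and 18.80

37.60 and 18.80


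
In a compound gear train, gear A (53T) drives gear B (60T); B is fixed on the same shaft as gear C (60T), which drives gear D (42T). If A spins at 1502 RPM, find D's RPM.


Stage 1: RPM_B = RPM_A × t_A/t_B = 1502 × 53/60 = 79606/60 ≈ 1326.77
B and C share a shaft → RPM_C = RPM_B
Stage 2: RPM_D = RPM_C × t_C/t_D = RPM_A × (t_A×t_C)/(t_B×t_D)
Overall ratio = (53×60)/(60×42) = 3180/2520
RPM_D = 1502 × 3180/2520 = 4776360/2520
≈ 1895.38 RPM

1895.38 RPM


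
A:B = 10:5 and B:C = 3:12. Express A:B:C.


Match B: multiply A:B by 3 → 30:15
Multiply B:C by 5 → 15:60
Combined: 30:15:60
GCD = 15
= 2:1:4

2:1:4


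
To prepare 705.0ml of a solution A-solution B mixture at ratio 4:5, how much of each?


Total parts = 4 + 5 = 9
solution A: 705.0 × 4/9 = 313.3ml
solution B: 705.0 × 5/9 = 391.7ml
= 313.3ml and 391.7ml

313.3ml and 391.7ml


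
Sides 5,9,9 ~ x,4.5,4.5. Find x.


Scale factor = 4.5/9 = 0.5
Missing side = 5 × 0.5
= 2.5

2.5


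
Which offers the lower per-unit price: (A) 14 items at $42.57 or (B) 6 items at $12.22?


Deal A: $42.57/14 = $3.0407/unit
Deal B: $12.22/6 = $2.0367/unit
B is cheaper per unit
= Deal B

Deal B


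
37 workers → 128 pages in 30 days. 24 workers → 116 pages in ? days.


Days ∝ work / workers, so d₂ = d₁ × (m₁/m₂) × (w₂/w₁)
Workers factor (inverse): 37/24 ≈ 1.5417
Work factor (direct): 116/128 ≈ 0.9063
d₂ = 30 × 37/24 × 116/128 = (30 × 37 × 116) / (24 × 128) = 128760/3072
≈ 41.91 days

41.91 days


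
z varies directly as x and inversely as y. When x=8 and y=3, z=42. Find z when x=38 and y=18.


z = k·x/y
Solve for k using the known point: k = z·y/x = 42×3/8 = 126/8 = 15.7500
Now evaluate at x=38, y=18:
z = k × 38 / 18 = (126 × 38) / (8 × 18) = 4788/144
= 33.2500

33.2500
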